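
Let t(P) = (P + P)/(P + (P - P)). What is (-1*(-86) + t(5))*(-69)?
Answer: -6072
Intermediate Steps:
t(P) = 2 (t(P) = (2*P)/(P + 0) = (2*P)/P = 2)
(-1*(-86) + t(5))*(-69) = (-1*(-86) + 2)*(-69) = (86 + 2)*(-69) = 88*(-69) = -6072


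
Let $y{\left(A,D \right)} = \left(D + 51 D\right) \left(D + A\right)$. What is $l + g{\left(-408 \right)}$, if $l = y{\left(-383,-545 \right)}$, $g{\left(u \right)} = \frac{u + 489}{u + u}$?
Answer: $\frac{7153469413}{272} \approx 2.63 \cdot 10^{7}$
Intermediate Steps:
$y{\left(A,D \right)} = 52 D \left(A + D\right)$
$g{\left(u \right)} = \frac{489 + u}{2 u}$
$l = 26299520$ ($l = 52 \left(-545\right) \left(-383 - 545\right) = 52 \left(-545\right) \left(-928\right) = 26299520$)
$l + g{\left(-408 \right)} = 26299520 + \frac{489 - 408}{2 \left(-408\right)} = 26299520 + \frac{1}{2} \left(- \frac{1}{408}\right) 81 = 26299520 - \frac{27}{272} = \frac{7153469413}{272}$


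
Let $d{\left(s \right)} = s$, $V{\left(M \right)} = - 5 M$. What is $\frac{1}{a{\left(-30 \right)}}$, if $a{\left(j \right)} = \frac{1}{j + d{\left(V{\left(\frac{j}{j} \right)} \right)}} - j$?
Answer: $\frac{35}{1049} \approx 0.033365$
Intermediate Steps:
$a{\left(j \right)} = \frac{1}{-5 + j} - j$ ($a{\left(j \right)} = \frac{1}{j - 5 \frac{j}{j}} - j = \frac{1}{j - 5} - j = \frac{1}{-5 + j} - j$)
$\frac{1}{a{\left(-30 \right)}} = \frac{1}{\frac{1}{-5 - 30} \left(1 - \left(-30\right)^{2} + 5 \left(-30\right)\right)} = \frac{1}{\frac{1}{-35} \left(1 - 900 - 150\right)} = \frac{1}{\left(- \frac{1}{35}\right) \left(1 - 900 - 150\right)} = \frac{1}{\left(- \frac{1}{35}\right) \left(-1049\right)} = \frac{1}{\frac{1049}{35}} = \frac{35}{1049}$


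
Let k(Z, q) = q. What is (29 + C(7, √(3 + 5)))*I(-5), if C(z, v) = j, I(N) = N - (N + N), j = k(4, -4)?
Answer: 125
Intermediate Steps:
j = -4
I(N) = -N (I(N) = N - 2*N = -N)
C(z, v) = -4
(29 + C(7, √(3 + 5)))*I(-5) = (29 - 4)*(-1*(-5)) = 25*5 = 125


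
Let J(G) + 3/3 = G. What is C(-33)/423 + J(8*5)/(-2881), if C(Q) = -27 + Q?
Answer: -63119/406221 ≈ -0.15538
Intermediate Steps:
J(G) = -1 + G
C(-33)/423 + J(8*5)/(-2881) = (-27 - 33)/423 + (-1 + 8*5)/(-2881) = -60*1/423 + (-1 + 40)*(-1/2881) = -20/141 + 39*(-1/2881) = -20/141 - 39/2881 = -63119/406221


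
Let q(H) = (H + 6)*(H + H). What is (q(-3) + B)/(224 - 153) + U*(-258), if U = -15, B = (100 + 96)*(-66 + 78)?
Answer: 277104/71 ≈ 3902.9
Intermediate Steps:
q(H) = 2*H*(6 + H) (q(H) = (6 + H)*(2*H) = 2*H*(6 + H))
B = 2352 (B = 196*12 = 2352)
(q(-3) + B)/(224 - 153) + U*(-258) = (2*(-3)*(6 - 3) + 2352)/(224 - 153) - 15*(-258) = (2*(-3)*3 + 2352)/71 + 3870 = (-18 + 2352)*(1/71) + 3870 = 2334*(1/71) + 3870 = 2334/71 + 3870 = 277104/71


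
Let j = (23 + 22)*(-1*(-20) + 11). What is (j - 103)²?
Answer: 1669264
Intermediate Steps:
j = 1395 (j = 45*(20 + 11) = 45*31 = 1395)
(j - 103)² = (1395 - 103)² = 1292² = 1669264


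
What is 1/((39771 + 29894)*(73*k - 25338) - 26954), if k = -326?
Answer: -1/3423086394 ≈ -2.9213e-10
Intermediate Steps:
1/((39771 + 29894)*(73*k - 25338) - 26954) = 1/((39771 + 29894)*(73*(-326) - 25338) - 26954) = 1/(69665*(-23798 - 25338) - 26954) = 1/(69665*(-49136) - 26954) = 1/(-3423059440 - 26954) = 1/(-3423086394) = -1/3423086394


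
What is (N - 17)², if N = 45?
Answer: 784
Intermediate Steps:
(N - 17)² = (45 - 17)² = 28² = 784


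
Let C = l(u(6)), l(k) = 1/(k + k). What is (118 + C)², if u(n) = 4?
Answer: 893025/64 ≈ 13954.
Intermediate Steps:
l(k) = 1/(2*k)
C = ⅛ (C = (½)/4 = (½)*(¼) = ⅛ ≈ 0.12500)
(118 + C)² = (118 + ⅛)² = (945/8)² = 893025/64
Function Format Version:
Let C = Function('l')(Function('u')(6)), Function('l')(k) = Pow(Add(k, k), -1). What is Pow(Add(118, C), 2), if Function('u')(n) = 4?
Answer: Rational(893025, 64) ≈ 13954.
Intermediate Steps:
Function('l')(k) = Mul(Rational(1, 2), Pow(k, -1)) (Function('l')(k) = Pow(Mul(2, k), -1) = Mul(Rational(1, 2), Pow(k, -1)))
C = Rational(1, 8) (C = Mul(Rational(1, 2), Pow(4, -1)) = Mul(Rational(1, 2), Rational(1, 4)) = Rational(1, 8) ≈ 0.12500)
Pow(Add(118, C), 2) = Pow(Add(118, Rational(1, 8)), 2) = Pow(Rational(945, 8), 2) = Rational(893025, 64)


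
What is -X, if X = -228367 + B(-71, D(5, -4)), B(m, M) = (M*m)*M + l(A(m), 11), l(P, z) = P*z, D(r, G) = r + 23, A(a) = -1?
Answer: 284042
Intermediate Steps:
D(r, G) = 23 + r
B(m, M) = -11 + m*M**2 (B(m, M) = (M*m)*M - 1*11 = m*M**2 - 11 = -11 + m*M**2)
X = -284042 (X = -228367 + (-11 - 71*(23 + 5)**2) = -228367 + (-11 - 71*28**2) = -228367 + (-11 - 71*784) = -228367 + (-11 - 55664) = -228367 - 55675 = -284042)
-X = -1*(-284042) = 284042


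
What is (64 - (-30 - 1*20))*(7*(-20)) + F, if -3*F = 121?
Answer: -48001/3 ≈ -16000.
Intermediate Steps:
F = -121/3 (F = -⅓*121 = -121/3 ≈ -40.333)
(64 - (-30 - 1*20))*(7*(-20)) + F = (64 - (-30 - 1*20))*(7*(-20)) - 121/3 = (64 - (-30 - 20))*(-140) - 121/3 = (64 - 1*(-50))*(-140) - 121/3 = (64 + 50)*(-140) - 121/3 = 114*(-140) - 121/3 = -15960 - 121/3 = -48001/3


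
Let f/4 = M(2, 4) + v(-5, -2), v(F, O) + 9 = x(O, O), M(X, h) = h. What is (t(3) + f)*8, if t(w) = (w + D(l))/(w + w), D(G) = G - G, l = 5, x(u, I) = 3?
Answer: -60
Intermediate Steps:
v(F, O) = -6 (v(F, O) = -9 + 3 = -6)
f = -8 (f = 4*(4 - 6) = 4*(-2) = -8)
D(G) = 0
t(w) = 1/2 (t(w) = (w + 0)/(w + w) = w/((2*w)) = w*(1/(2*w)) = 1/2)
(t(3) + f)*8 = (1/2 - 8)*8 = -15/2*8 = -60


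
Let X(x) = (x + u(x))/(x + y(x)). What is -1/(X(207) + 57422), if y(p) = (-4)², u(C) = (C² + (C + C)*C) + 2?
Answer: -223/12933862 ≈ -1.7242e-5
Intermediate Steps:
u(C) = 2 + 3*C² (u(C) = (C² + (2*C)*C) + 2 = (C² + 2*C²) + 2 = 3*C² + 2 = 2 + 3*C²)
y(p) = 16
X(x) = (2 + x + 3*x²)/(16 + x) (X(x) = (x + (2 + 3*x²))/(x + 16) = (2 + x + 3*x²)/(16 + x))
-1/(X(207) + 57422) = -1/((2 + 207 + 3*207²)/(16 + 207) + 57422) = -1/((2 + 207 + 3*42849)/223 + 57422) = -1/((2 + 207 + 128547)/223 + 57422) = -1/((1/223)*128756 + 57422) = -1/(128756/223 + 57422) = -1/12933862/223 = -1*223/12933862 = -223/12933862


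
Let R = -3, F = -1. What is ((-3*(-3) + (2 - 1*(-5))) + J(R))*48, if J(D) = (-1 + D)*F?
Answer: 960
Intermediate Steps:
J(D) = 1 - D (J(D) = (-1 + D)*(-1) = 1 - D)
((-3*(-3) + (2 - 1*(-5))) + J(R))*48 = ((-3*(-3) + (2 - 1*(-5))) + (1 - 1*(-3)))*48 = ((9 + (2 + 5)) + (1 + 3))*48 = ((9 + 7) + 4)*48 = (16 + 4)*48 = 20*48 = 960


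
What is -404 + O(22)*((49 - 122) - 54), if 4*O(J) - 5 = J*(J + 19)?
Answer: -116805/4 ≈ -29201.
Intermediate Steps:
O(J) = 5/4 + J*(19 + J)/4 (O(J) = 5/4 + (J*(J + 19))/4 = 5/4 + (J*(19 + J))/4 = 5/4 + J*(19 + J)/4)
-404 + O(22)*((49 - 122) - 54) = -404 + (5/4 + (¼)*22² + (19/4)*22)*((49 - 122) - 54) = -404 + (5/4 + (¼)*484 + 209/2)*(-73 - 54) = -404 + (5/4 + 121 + 209/2)*(-127) = -404 + (907/4)*(-127) = -404 - 115189/4 = -116805/4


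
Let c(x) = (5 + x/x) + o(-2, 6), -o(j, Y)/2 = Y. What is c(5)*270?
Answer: -1620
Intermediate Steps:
o(j, Y) = -2*Y
c(x) = -6 (c(x) = (5 + x/x) - 2*6 = (5 + 1) - 12 = 6 - 12 = -6)
c(5)*270 = -6*270 = -1620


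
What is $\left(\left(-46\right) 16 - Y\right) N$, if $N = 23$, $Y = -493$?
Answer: $-5589$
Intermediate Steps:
$\left(\left(-46\right) 16 - Y\right) N = \left(\left(-46\right) 16 - -493\right) 23 = \left(-736 + 493\right) 23 = \left(-243\right) 23 = -5589$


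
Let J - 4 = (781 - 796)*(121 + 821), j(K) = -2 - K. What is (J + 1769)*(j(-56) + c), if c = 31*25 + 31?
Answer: -10627020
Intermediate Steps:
J = -14126 (J = 4 + (781 - 796)*(121 + 821) = 4 - 15*942 = 4 - 14130 = -14126)
c = 806 (c = 775 + 31 = 806)
(J + 1769)*(j(-56) + c) = (-14126 + 1769)*((-2 - 1*(-56)) + 806) = -12357*((-2 + 56) + 806) = -12357*(54 + 806) = -12357*860 = -10627020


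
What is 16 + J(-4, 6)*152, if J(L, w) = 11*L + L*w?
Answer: -10320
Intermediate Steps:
16 + J(-4, 6)*152 = 16 - 4*(11 + 6)*152 = 16 - 4*17*152 = 16 - 68*152 = 16 - 10336 = -10320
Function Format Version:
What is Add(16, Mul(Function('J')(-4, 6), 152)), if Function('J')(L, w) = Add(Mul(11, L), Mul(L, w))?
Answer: -10320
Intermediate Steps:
Add(16, Mul(Function('J')(-4, 6), 152)) = Add(16, Mul(Mul(-4, Add(11, 6)), 152)) = Add(16, Mul(Mul(-4, 17), 152)) = Add(16, Mul(-68, 152)) = Add(16, -10336) = -10320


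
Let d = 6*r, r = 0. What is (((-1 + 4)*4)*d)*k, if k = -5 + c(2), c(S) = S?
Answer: 0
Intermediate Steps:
d = 0 (d = 6*0 = 0)
k = -3 (k = -5 + 2 = -3)
(((-1 + 4)*4)*d)*k = (((-1 + 4)*4)*0)*(-3) = ((3*4)*0)*(-3) = (12*0)*(-3) = 0*(-3) = 0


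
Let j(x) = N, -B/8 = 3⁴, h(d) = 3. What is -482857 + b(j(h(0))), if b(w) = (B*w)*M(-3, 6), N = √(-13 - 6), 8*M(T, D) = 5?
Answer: -482857 - 405*I*√19 ≈ -4.8286e+5 - 1765.4*I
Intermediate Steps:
M(T, D) = 5/8 (M(T, D) = (⅛)*5 = 5/8)
B = -648 (B = -8*3⁴ = -8*81 = -648)
N = I*√19 (N = √(-19) = I*√19 ≈ 4.3589*I)
j(x) = I*√19
b(w) = -405*w (b(w) = -648*w*(5/8) = -405*w)
-482857 + b(j(h(0))) = -482857 - 405*I*√19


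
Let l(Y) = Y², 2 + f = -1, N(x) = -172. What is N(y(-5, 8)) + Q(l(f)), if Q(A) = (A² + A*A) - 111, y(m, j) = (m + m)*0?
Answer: -121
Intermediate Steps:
y(m, j) = 0 (y(m, j) = (2*m)*0 = 0)
f = -3 (f = -2 - 1 = -3)
Q(A) = -111 + 2*A² (Q(A) = (A² + A²) - 111 = 2*A² - 111 = -111 + 2*A²)
N(y(-5, 8)) + Q(l(f)) = -172 + (-111 + 2*((-3)²)²) = -172 + (-111 + 2*9²) = -172 + (-111 + 2*81) = -172 + (-111 + 162) = -172 + 51 = -121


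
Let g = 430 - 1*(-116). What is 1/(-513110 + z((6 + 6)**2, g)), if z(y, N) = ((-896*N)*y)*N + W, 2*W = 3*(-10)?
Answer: -1/38464631909 ≈ -2.5998e-11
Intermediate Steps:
W = -15 (W = (3*(-10))/2 = (1/2)*(-30) = -15)
g = 546 (g = 430 + 116 = 546)
z(y, N) = -15 - 896*y*N**2 (z(y, N) = ((-896*N)*y)*N - 15 = (-896*N*y)*N - 15 = -896*y*N**2 - 15 = -15 - 896*y*N**2)
1/(-513110 + z((6 + 6)**2, g)) = 1/(-513110 + (-15 - 896*(6 + 6)**2*546**2)) = 1/(-513110 + (-15 - 896*12**2*298116)) = 1/(-513110 + (-15 - 896*144*298116)) = 1/(-513110 + (-15 - 38464118784)) = 1/(-513110 - 38464118799) = 1/(-38464631909) = -1/38464631909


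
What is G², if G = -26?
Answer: 676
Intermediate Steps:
G² = (-26)² = 676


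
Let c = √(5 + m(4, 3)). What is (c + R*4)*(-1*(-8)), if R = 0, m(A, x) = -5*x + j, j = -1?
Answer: 8*I*√11 ≈ 26.533*I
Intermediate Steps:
m(A, x) = -1 - 5*x (m(A, x) = -5*x - 1 = -1 - 5*x)
c = I*√11 (c = √(5 + (-1 - 5*3)) = √(5 + (-1 - 15)) = √(5 - 16) = √(-11) = I*√11 ≈ 3.3166*I)
(c + R*4)*(-1*(-8)) = (I*√11 + 0*4)*(-1*(-8)) = (I*√11 + 0)*8 = (I*√11)*8 = 8*I*√11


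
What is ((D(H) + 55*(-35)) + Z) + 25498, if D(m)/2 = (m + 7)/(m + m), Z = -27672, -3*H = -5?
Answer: -20469/5 ≈ -4093.8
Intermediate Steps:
H = 5/3 (H = -⅓*(-5) = 5/3 ≈ 1.6667)
D(m) = (7 + m)/m (D(m) = 2*((m + 7)/(m + m)) = 2*((7 + m)/((2*m))) = 2*((7 + m)*(1/(2*m))) = 2*((7 + m)/(2*m)) = (7 + m)/m)
((D(H) + 55*(-35)) + Z) + 25498 = (((7 + 5/3)/(5/3) + 55*(-35)) - 27672) + 25498 = (((⅗)*(26/3) - 1925) - 27672) + 25498 = ((26/5 - 1925) - 27672) + 25498 = (-9599/5 - 27672) + 25498 = -147959/5 + 25498 = -20469/5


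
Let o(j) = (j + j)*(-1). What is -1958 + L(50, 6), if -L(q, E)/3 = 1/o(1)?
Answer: -3913/2 ≈ -1956.5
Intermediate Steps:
o(j) = -2*j (o(j) = (2*j)*(-1) = -2*j)
L(q, E) = 3/2 (L(q, E) = -3/((-2*1)) = -3/(-2) = -3*(-1/2) = 3/2)
-1958 + L(50, 6) = -1958 + 3/2 = -3913/2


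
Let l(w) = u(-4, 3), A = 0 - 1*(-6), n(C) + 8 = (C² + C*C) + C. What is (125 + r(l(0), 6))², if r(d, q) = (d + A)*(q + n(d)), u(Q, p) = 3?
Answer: 87616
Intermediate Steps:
n(C) = -8 + C + 2*C² (n(C) = -8 + ((C² + C*C) + C) = -8 + ((C² + C²) + C) = -8 + (2*C² + C) = -8 + (C + 2*C²) = -8 + C + 2*C²)
A = 6 (A = 0 + 6 = 6)
l(w) = 3
r(d, q) = (6 + d)*(-8 + d + q + 2*d²) (r(d, q) = (d + 6)*(q + (-8 + d + 2*d²)) = (6 + d)*(-8 + d + q + 2*d²))
(125 + r(l(0), 6))² = (125 + (-48 - 2*3 + 2*3³ + 6*6 + 13*3² + 3*6))² = (125 + (-48 - 6 + 2*27 + 36 + 13*9 + 18))² = (125 + (-48 - 6 + 54 + 36 + 117 + 18))² = (125 + 171)² = 296² = 87616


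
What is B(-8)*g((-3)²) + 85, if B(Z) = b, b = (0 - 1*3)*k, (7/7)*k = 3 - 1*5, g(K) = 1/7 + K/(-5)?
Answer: 2627/35 ≈ 75.057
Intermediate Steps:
g(K) = ⅐ - K/5 (g(K) = 1*(⅐) + K*(-⅕) = ⅐ - K/5)
k = -2 (k = 3 - 1*5 = 3 - 5 = -2)
b = 6 (b = (0 - 1*3)*(-2) = (0 - 3)*(-2) = -3*(-2) = 6)
B(Z) = 6
B(-8)*g((-3)²) + 85 = 6*(⅐ - ⅕*(-3)²) + 85 = 6*(⅐ - ⅕*9) + 85 = 6*(⅐ - 9/5) + 85 = 6*(-58/35) + 85 = -348/35 + 85 = 2627/35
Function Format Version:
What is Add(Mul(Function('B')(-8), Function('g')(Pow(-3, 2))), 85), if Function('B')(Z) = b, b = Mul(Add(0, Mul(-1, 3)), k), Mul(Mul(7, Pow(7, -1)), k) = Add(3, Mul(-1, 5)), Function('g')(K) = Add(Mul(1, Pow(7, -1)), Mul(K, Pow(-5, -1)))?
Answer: Rational(2627, 35) ≈ 75.057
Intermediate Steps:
Function('g')(K) = Add(Rational(1, 7), Mul(Rational(-1, 5), K)) (Function('g')(K) = Add(Mul(1, Rational(1, 7)), Mul(K, Rational(-1, 5))) = Add(Rational(1, 7), Mul(Rational(-1, 5), K)))
k = -2 (k = Add(3, Mul(-1, 5)) = Add(3, -5) = -2)
b = 6 (b = Mul(Add(0, Mul(-1, 3)), -2) = Mul(Add(0, -3), -2) = Mul(-3, -2) = 6)
Function('B')(Z) = 6
Add(Mul(Function('B')(-8), Function('g')(Pow(-3, 2))), 85) = Add(Mul(6, Add(Rational(1, 7), Mul(Rational(-1, 5), Pow(-3, 2)))), 85) = Add(Mul(6, Add(Rational(1, 7), Mul(Rational(-1, 5), 9))), 85) = Add(Mul(6, Add(Rational(1, 7), Rational(-9, 5))), 85) = Add(Mul(6, Rational(-58, 35)), 85) = Add(Rational(-348, 35), 85) = Rational(2627, 35)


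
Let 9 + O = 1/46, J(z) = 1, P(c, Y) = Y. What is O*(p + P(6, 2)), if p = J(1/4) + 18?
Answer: -8673/46 ≈ -188.54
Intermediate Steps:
O = -413/46 (O = -9 + 1/46 = -413/46 ≈ -8.9783)
p = 19 (p = 1 + 18 = 19)
O*(p + P(6, 2)) = -413*(19 + 2)/46 = -413/46*21 = -8673/46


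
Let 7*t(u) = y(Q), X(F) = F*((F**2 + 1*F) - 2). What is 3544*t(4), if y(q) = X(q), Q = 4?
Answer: 255168/7 ≈ 36453.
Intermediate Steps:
X(F) = F*(-2 + F + F**2) (X(F) = F*((F**2 + F) - 2) = F*((F + F**2) - 2) = F*(-2 + F + F**2))
y(q) = q*(-2 + q + q**2)
t(u) = 72/7 (t(u) = (4*(-2 + 4 + 4**2))/7 = (4*(-2 + 4 + 16))/7 = (4*18)/7 = (1/7)*72 = 72/7)
3544*t(4) = 3544*(72/7) = 255168/7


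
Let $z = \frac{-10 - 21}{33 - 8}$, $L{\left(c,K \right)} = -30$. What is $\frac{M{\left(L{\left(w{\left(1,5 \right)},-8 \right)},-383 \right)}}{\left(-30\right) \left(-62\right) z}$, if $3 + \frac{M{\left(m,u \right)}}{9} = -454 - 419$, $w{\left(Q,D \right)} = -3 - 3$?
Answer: $\frac{3285}{961} \approx 3.4183$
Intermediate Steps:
$w{\left(Q,D \right)} = -6$ ($w{\left(Q,D \right)} = -3 - 3 = -6$)
$M{\left(m,u \right)} = -7884$ ($M{\left(m,u \right)} = -27 + 9 \left(-454 - 419\right) = -27 + 9 \left(-873\right) = -27 - 7857 = -7884$)
$z = - \frac{31}{25} \approx -1.24$
$\frac{M{\left(L{\left(w{\left(1,5 \right)},-8 \right)},-383 \right)}}{\left(-30\right) \left(-62\right) z} = - \frac{7884}{\left(-30\right) \left(-62\right) \left(- \frac{31}{25}\right)} = - \frac{7884}{1860 \left(- \frac{31}{25}\right)} = - \frac{7884}{- \frac{11532}{5}} = \left(-7884\right) \left(- \frac{5}{11532}\right) = \frac{3285}{961}$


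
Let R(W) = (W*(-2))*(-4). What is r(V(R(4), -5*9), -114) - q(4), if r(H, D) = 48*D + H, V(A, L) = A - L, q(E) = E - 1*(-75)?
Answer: -5474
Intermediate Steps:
R(W) = 8*W (R(W) = -2*W*(-4) = 8*W)
q(E) = 75 + E (q(E) = E + 75 = 75 + E)
r(H, D) = H + 48*D
r(V(R(4), -5*9), -114) - q(4) = ((8*4 - (-5)*9) + 48*(-114)) - (75 + 4) = ((32 - 1*(-45)) - 5472) - 1*79 = ((32 + 45) - 5472) - 79 = (77 - 5472) - 79 = -5395 - 79 = -5474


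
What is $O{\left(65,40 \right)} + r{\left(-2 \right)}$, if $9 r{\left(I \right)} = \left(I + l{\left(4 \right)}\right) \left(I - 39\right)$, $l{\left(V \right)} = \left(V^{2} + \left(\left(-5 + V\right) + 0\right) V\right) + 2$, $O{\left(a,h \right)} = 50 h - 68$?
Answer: $\frac{5632}{3} \approx 1877.3$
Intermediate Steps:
$O{\left(a,h \right)} = -68 + 50 h$
$l{\left(V \right)} = 2 + V^{2} + V \left(-5 + V\right)$ ($l{\left(V \right)} = \left(V^{2} + \left(-5 + V\right) V\right) + 2 = \left(V^{2} + V \left(-5 + V\right)\right) + 2 = 2 + V^{2} + V \left(-5 + V\right)$)
$r{\left(I \right)} = \frac{\left(-39 + I\right) \left(14 + I\right)}{9}$ ($r{\left(I \right)} = \frac{\left(I + \left(2 - 20 + 2 \cdot 4^{2}\right)\right) \left(I - 39\right)}{9} = \frac{\left(I + \left(2 - 20 + 2 \cdot 16\right)\right) \left(-39 + I\right)}{9} = \frac{\left(I + \left(2 - 20 + 32\right)\right) \left(-39 + I\right)}{9} = \frac{\left(I + 14\right) \left(-39 + I\right)}{9} = \frac{\left(14 + I\right) \left(-39 + I\right)}{9} = \frac{\left(-39 + I\right) \left(14 + I\right)}{9}$)
$O{\left(65,40 \right)} + r{\left(-2 \right)} = \left(-68 + 50 \cdot 40\right) - \left(\frac{496}{9} - \frac{4}{9}\right) = \left(-68 + 2000\right) + \left(- \frac{182}{3} + \frac{50}{9} + \frac{1}{9} \cdot 4\right) = 1932 + \left(- \frac{182}{3} + \frac{50}{9} + \frac{4}{9}\right) = 1932 - \frac{164}{3} = \frac{5632}{3}$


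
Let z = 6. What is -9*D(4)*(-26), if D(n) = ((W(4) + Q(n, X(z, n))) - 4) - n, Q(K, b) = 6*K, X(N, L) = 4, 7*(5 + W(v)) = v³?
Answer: 32994/7 ≈ 4713.4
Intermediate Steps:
W(v) = -5 + v³/7
D(n) = ⅐ + 5*n (D(n) = (((-5 + (⅐)*4³) + 6*n) - 4) - n = (((-5 + (⅐)*64) + 6*n) - 4) - n = (((-5 + 64/7) + 6*n) - 4) - n = ((29/7 + 6*n) - 4) - n = (⅐ + 6*n) - n = ⅐ + 5*n)
-9*D(4)*(-26) = -9*(⅐ + 5*4)*(-26) = -9*(⅐ + 20)*(-26) = -9*141/7*(-26) = -1269/7*(-26) = 32994/7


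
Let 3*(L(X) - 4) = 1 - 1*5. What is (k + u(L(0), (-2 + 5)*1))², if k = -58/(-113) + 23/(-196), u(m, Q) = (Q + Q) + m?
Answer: 362590644025/4414805136 ≈ 82.131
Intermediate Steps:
L(X) = 8/3 (L(X) = 4 + (1 - 1*5)/3 = 4 + (1 - 5)/3 = 4 + (⅓)*(-4) = 4 - 4/3 = 8/3)
u(m, Q) = m + 2*Q (u(m, Q) = 2*Q + m = m + 2*Q)
k = 8769/22148 (k = -58*(-1/113) + 23*(-1/196) = 58/113 - 23/196 = 8769/22148 ≈ 0.39593)
(k + u(L(0), (-2 + 5)*1))² = (8769/22148 + (8/3 + 2*((-2 + 5)*1)))² = (8769/22148 + (8/3 + 2*(3*1)))² = (8769/22148 + (8/3 + 2*3))² = (8769/22148 + (8/3 + 6))² = (8769/22148 + 26/3)² = (602155/66444)² = 362590644025/4414805136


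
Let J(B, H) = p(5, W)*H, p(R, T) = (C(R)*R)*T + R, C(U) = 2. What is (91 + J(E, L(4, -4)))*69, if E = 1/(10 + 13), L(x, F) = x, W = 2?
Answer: 13179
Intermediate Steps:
E = 1/23 ≈ 0.043478
p(R, T) = R + 2*R*T (p(R, T) = (2*R)*T + R = 2*R*T + R = R + 2*R*T)
J(B, H) = 25*H (J(B, H) = (5*(1 + 2*2))*H = (5*(1 + 4))*H = (5*5)*H = 25*H)
(91 + J(E, L(4, -4)))*69 = (91 + 25*4)*69 = (91 + 100)*69 = 191*69 = 13179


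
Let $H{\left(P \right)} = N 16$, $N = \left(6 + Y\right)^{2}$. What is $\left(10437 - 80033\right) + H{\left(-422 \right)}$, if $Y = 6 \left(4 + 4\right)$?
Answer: $-22940$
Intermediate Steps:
$Y = 48$ ($Y = 6 \cdot 8 = 48$)
$N = 2916$ ($N = \left(6 + 48\right)^{2} = 54^{2} = 2916$)
$H{\left(P \right)} = 46656$ ($H{\left(P \right)} = 2916 \cdot 16 = 46656$)
$\left(10437 - 80033\right) + H{\left(-422 \right)} = \left(10437 - 80033\right) + 46656 = -69596 + 46656 = -22940$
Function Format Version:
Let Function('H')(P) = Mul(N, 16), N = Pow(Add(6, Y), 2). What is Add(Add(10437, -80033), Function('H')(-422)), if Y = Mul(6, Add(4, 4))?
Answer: -22940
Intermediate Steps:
Y = 48 (Y = Mul(6, 8) = 48)
N = 2916 (N = Pow(Add(6, 48), 2) = Pow(54, 2) = 2916)
Function('H')(P) = 46656 (Function('H')(P) = Mul(2916, 16) = 46656)
Add(Add(10437, -80033), Function('H')(-422)) = Add(Add(10437, -80033), 46656) = Add(-69596, 46656) = -22940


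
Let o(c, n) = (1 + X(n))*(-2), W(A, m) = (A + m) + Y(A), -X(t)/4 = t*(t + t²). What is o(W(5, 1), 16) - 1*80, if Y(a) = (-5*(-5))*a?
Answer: 34734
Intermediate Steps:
Y(a) = 25*a
X(t) = -4*t*(t + t²)
W(A, m) = m + 26*A (W(A, m) = (A + m) + 25*A = m + 26*A)
o(c, n) = -2 - 8*n²*(-1 - n) (o(c, n) = (1 + 4*n²*(-1 - n))*(-2) = -2 - 8*n²*(-1 - n))
o(W(5, 1), 16) - 1*80 = (-2 + 8*16²*(1 + 16)) - 1*80 = (-2 + 8*256*17) - 80 = (-2 + 34816) - 80 = 34814 - 80 = 34734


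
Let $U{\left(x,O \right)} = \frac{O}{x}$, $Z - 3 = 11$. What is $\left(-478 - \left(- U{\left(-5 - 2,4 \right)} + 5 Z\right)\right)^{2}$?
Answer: $\frac{14745600}{49} \approx 3.0093 \cdot 10^{5}$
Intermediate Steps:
$Z = 14$ ($Z = 3 + 11 = 14$)
$\left(-478 - \left(- U{\left(-5 - 2,4 \right)} + 5 Z\right)\right)^{2} = \left(-478 + \left(\frac{4}{-5 - 2} - 70\right)\right)^{2} = \left(-478 - \left(70 - \frac{4}{-5 - 2}\right)\right)^{2} = \left(-478 - \left(70 - \frac{4}{-7}\right)\right)^{2} = \left(-478 + \left(4 \left(- \frac{1}{7}\right) - 70\right)\right)^{2} = \left(-478 - \frac{494}{7}\right)^{2} = \left(- \frac{3840}{7}\right)^{2} = \frac{14745600}{49}$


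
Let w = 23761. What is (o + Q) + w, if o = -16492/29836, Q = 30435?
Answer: 404243841/7459 ≈ 54195.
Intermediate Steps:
o = -4123/7459 (o = -16492*1/29836 = -4123/7459 ≈ -0.55276)
(o + Q) + w = (-4123/7459 + 30435) + 23761 = 227010542/7459 + 23761 = 404243841/7459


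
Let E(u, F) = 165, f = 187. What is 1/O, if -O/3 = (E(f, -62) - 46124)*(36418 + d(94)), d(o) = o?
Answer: 1/5034165024 ≈ 1.9864e-10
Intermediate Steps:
O = 5034165024 (O = -3*(165 - 46124)*(36418 + 94) = -(-137877)*36512 = -3*(-1678055008) = 5034165024)
1/O = 1/5034165024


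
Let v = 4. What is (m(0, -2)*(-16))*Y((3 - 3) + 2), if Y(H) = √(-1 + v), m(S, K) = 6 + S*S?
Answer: -96*√3 ≈ -166.28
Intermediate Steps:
m(S, K) = 6 + S²
Y(H) = √3 (Y(H) = √(-1 + 4) = √3)
(m(0, -2)*(-16))*Y((3 - 3) + 2) = ((6 + 0²)*(-16))*√3 = ((6 + 0)*(-16))*√3 = (6*(-16))*√3 = -96*√3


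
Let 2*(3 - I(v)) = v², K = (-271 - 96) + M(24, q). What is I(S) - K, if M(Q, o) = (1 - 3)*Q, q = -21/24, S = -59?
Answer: -2645/2 ≈ -1322.5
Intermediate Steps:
q = -7/8 (q = -21*1/24 = -7/8 ≈ -0.87500)
M(Q, o) = -2*Q
K = -415 (K = (-271 - 96) - 2*24 = -367 - 48 = -415)
I(v) = 3 - v²/2
I(S) - K = (3 - ½*(-59)²) - 1*(-415) = (3 - ½*3481) + 415 = (3 - 3481/2) + 415 = -3475/2 + 415 = -2645/2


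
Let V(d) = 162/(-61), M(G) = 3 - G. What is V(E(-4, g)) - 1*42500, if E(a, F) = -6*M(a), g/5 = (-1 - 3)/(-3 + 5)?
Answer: -2592662/61 ≈ -42503.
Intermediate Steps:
g = -10 (g = 5*((-1 - 3)/(-3 + 5)) = 5*(-4/2) = 5*(-4*½) = 5*(-2) = -10)
E(a, F) = -18 + 6*a (E(a, F) = -6*(3 - a) = -18 + 6*a)
V(d) = -162/61 (V(d) = 162*(-1/61) = -162/61)
V(E(-4, g)) - 1*42500 = -162/61 - 1*42500 = -162/61 - 42500 = -2592662/61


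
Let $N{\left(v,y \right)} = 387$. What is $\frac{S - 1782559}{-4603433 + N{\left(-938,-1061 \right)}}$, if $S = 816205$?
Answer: $\frac{483177}{2301523} \approx 0.20994$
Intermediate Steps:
$\frac{S - 1782559}{-4603433 + N{\left(-938,-1061 \right)}} = \frac{816205 - 1782559}{-4603433 + 387} = - \frac{966354}{-4603046} = \left(-966354\right) \left(- \frac{1}{4603046}\right) = \frac{483177}{2301523}$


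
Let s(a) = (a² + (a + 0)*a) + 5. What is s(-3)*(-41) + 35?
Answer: -908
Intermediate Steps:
s(a) = 5 + 2*a² (s(a) = (a² + a*a) + 5 = (a² + a²) + 5 = 2*a² + 5 = 5 + 2*a²)
s(-3)*(-41) + 35 = (5 + 2*(-3)²)*(-41) + 35 = (5 + 2*9)*(-41) + 35 = (5 + 18)*(-41) + 35 = 23*(-41) + 35 = -943 + 35 = -908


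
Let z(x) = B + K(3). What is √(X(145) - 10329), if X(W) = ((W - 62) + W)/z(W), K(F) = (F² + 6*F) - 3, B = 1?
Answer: I*√257997/5 ≈ 101.59*I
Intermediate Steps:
K(F) = -3 + F² + 6*F
z(x) = 25 (z(x) = 1 + (-3 + 3² + 6*3) = 1 + (-3 + 9 + 18) = 1 + 24 = 25)
X(W) = -62/25 + 2*W/25 (X(W) = ((W - 62) + W)/25 = ((-62 + W) + W)*(1/25) = (-62 + 2*W)*(1/25) = -62/25 + 2*W/25)
√(X(145) - 10329) = √((-62/25 + (2/25)*145) - 10329) = √((-62/25 + 58/5) - 10329) = √(228/25 - 10329) = √(-257997/25) = I*√257997/5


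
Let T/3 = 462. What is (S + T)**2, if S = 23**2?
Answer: 3667225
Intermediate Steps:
T = 1386 (T = 3*462 = 1386)
S = 529
(S + T)**2 = (529 + 1386)**2 = 1915**2 = 3667225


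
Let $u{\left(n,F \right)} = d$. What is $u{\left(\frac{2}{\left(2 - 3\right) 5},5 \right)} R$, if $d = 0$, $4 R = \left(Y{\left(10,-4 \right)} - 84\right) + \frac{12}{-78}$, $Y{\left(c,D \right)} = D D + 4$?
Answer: $0$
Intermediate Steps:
$Y{\left(c,D \right)} = 4 + D^{2}$ ($Y{\left(c,D \right)} = D^{2} + 4 = 4 + D^{2}$)
$R = - \frac{417}{26}$ ($R = \frac{\left(\left(4 + \left(-4\right)^{2}\right) - 84\right) + \frac{12}{-78}}{4} = \frac{\left(\left(4 + 16\right) - 84\right) + 12 \left(- \frac{1}{78}\right)}{4} = \frac{\left(20 - 84\right) - \frac{2}{13}}{4} = \frac{-64 - \frac{2}{13}}{4} = \frac{1}{4} \left(- \frac{834}{13}\right) = - \frac{417}{26} \approx -16.038$)
$u{\left(n,F \right)} = 0$
$u{\left(\frac{2}{\left(2 - 3\right) 5},5 \right)} R = 0 \left(- \frac{417}{26}\right) = 0$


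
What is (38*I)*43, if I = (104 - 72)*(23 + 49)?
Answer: 3764736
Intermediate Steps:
I = 2304 (I = 32*72 = 2304)
(38*I)*43 = (38*2304)*43 = 87552*43 = 3764736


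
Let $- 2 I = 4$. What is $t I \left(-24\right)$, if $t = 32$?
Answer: $1536$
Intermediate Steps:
$I = -2$ ($I = \left(- \frac{1}{2}\right) 4 = -2$)
$t I \left(-24\right) = 32 \left(-2\right) \left(-24\right) = \left(-64\right) \left(-24\right) = 1536$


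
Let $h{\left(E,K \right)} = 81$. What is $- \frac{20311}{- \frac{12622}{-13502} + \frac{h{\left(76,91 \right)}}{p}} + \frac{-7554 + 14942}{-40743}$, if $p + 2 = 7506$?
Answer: $- \frac{41922667621767892}{1951776099225} \approx -21479.0$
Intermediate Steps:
$p = 7504$ ($p = -2 + 7506 = 7504$)
$- \frac{20311}{- \frac{12622}{-13502} + \frac{h{\left(76,91 \right)}}{p}} + \frac{-7554 + 14942}{-40743} = - \frac{20311}{- \frac{12622}{-13502} + \frac{81}{7504}} + \frac{-7554 + 14942}{-40743} = - \frac{20311}{\left(-12622\right) \left(- \frac{1}{13502}\right) + 81 \cdot \frac{1}{7504}} + 7388 \left(- \frac{1}{40743}\right) = - \frac{20311}{\frac{6311}{6751} + \frac{81}{7504}} - \frac{7388}{40743} = - \frac{20311}{\frac{47904575}{50659504}} - \frac{7388}{40743} = \left(-20311\right) \frac{50659504}{47904575} - \frac{7388}{40743} = - \frac{1028945185744}{47904575} - \frac{7388}{40743} = - \frac{41922667621767892}{1951776099225}$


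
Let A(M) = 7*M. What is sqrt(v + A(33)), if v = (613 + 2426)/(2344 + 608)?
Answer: sqrt(56165982)/492 ≈ 15.233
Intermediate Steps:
v = 1013/984 (v = 3039/2952 = 3039*(1/2952) = 1013/984 ≈ 1.0295)
sqrt(v + A(33)) = sqrt(1013/984 + 7*33) = sqrt(1013/984 + 231) = sqrt(228317/984) = sqrt(56165982)/492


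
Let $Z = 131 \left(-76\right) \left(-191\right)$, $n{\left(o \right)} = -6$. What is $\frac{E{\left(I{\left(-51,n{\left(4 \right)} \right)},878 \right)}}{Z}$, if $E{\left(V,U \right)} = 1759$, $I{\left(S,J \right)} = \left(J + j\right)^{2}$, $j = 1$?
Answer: $\frac{1759}{1901596} \approx 0.00092501$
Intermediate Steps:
$I{\left(S,J \right)} = \left(1 + J\right)^{2}$ ($I{\left(S,J \right)} = \left(J + 1\right)^{2} = \left(1 + J\right)^{2}$)
$Z = 1901596$ ($Z = \left(-9956\right) \left(-191\right) = 1901596$)
$\frac{E{\left(I{\left(-51,n{\left(4 \right)} \right)},878 \right)}}{Z} = \frac{1759}{1901596}$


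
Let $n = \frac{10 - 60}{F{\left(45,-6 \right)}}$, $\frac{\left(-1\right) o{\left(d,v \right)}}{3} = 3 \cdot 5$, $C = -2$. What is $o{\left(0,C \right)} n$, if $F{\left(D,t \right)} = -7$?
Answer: $- \frac{2250}{7} \approx -321.43$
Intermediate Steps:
$o{\left(d,v \right)} = -45$ ($o{\left(d,v \right)} = - 3 \cdot 3 \cdot 5 = \left(-3\right) 15 = -45$)
$n = \frac{50}{7}$ ($n = \frac{10 - 60}{-7} = \left(10 - 60\right) \left(- \frac{1}{7}\right) = \left(-50\right) \left(- \frac{1}{7}\right) = \frac{50}{7} \approx 7.1429$)
$o{\left(0,C \right)} n = \left(-45\right) \frac{50}{7} = - \frac{2250}{7}$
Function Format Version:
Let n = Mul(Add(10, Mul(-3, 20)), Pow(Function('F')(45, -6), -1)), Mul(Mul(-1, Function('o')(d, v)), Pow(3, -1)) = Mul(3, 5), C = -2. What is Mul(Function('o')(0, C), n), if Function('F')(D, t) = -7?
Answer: Rational(-2250, 7) ≈ -321.43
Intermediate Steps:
Function('o')(d, v) = -45 (Function('o')(d, v) = Mul(-3, Mul(3, 5)) = Mul(-3, 15) = -45)
n = Rational(50, 7) (n = Mul(Add(10, Mul(-3, 20)), Pow(-7, -1)) = Mul(Add(10, -60), Rational(-1, 7)) = Mul(-50, Rational(-1, 7)) = Rational(50, 7) ≈ 7.1429)
Mul(Function('o')(0, C), n) = Mul(-45, Rational(50, 7)) = Rational(-2250, 7)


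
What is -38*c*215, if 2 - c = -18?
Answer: -163400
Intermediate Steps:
c = 20 (c = 2 - 1*(-18) = 2 + 18 = 20)
-38*c*215 = -38*20*215 = -760*215 = -163400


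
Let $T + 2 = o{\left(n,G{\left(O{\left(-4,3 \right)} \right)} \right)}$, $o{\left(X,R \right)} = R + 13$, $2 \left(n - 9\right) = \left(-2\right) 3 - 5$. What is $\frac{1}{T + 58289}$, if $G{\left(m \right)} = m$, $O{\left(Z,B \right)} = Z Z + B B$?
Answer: $\frac{1}{58325} \approx 1.7145 \cdot 10^{-5}$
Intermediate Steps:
$O{\left(Z,B \right)} = B^{2} + Z^{2}$ ($O{\left(Z,B \right)} = Z^{2} + B^{2} = B^{2} + Z^{2}$)
$n = \frac{7}{2}$ ($n = 9 + \frac{\left(-2\right) 3 - 5}{2} = 9 + \frac{-6 - 5}{2} = 9 + \frac{1}{2} \left(-11\right) = 9 - \frac{11}{2} = \frac{7}{2} \approx 3.5$)
$o{\left(X,R \right)} = 13 + R$
$T = 36$ ($T = -2 + \left(13 + \left(3^{2} + \left(-4\right)^{2}\right)\right) = -2 + \left(13 + \left(9 + 16\right)\right) = -2 + \left(13 + 25\right) = -2 + 38 = 36$)
$\frac{1}{T + 58289} = \frac{1}{36 + 58289} = \frac{1}{58325}$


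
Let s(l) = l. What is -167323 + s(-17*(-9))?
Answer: -167170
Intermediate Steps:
-167323 + s(-17*(-9)) = -167323 - 17*(-9) = -167323 + 153 = -167170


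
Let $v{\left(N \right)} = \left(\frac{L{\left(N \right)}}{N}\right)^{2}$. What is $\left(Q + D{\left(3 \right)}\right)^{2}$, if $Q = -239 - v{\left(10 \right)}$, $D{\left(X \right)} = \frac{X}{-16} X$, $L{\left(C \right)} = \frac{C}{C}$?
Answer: $\frac{9183197241}{160000} \approx 57395.0$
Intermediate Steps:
$L{\left(C \right)} = 1$
$D{\left(X \right)} = - \frac{X^{2}}{16}$ ($D{\left(X \right)} = X \left(- \frac{1}{16}\right) X = - \frac{X}{16} X = - \frac{X^{2}}{16}$)
$v{\left(N \right)} = \frac{1}{N^{2}}$ ($v{\left(N \right)} = \left(1 \frac{1}{N}\right)^{2} = \left(\frac{1}{N}\right)^{2} = \frac{1}{N^{2}}$)
$Q = - \frac{23901}{100}$ ($Q = -239 - \frac{1}{100} = - \frac{23901}{100} \approx -239.01$)
$\left(Q + D{\left(3 \right)}\right)^{2} = \left(- \frac{23901}{100} - \frac{3^{2}}{16}\right)^{2} = \left(- \frac{23901}{100} - \frac{9}{16}\right)^{2} = \left(- \frac{95829}{400}\right)^{2} = \frac{9183197241}{160000}$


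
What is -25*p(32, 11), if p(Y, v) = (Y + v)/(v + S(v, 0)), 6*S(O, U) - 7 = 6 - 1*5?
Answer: -3225/37 ≈ -87.162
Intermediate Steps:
S(O, U) = 4/3 (S(O, U) = 7/6 + (6 - 1*5)/6 = 7/6 + (6 - 5)/6 = 7/6 + (1/6)*1 = 7/6 + 1/6 = 4/3)
p(Y, v) = (Y + v)/(4/3 + v) (p(Y, v) = (Y + v)/(v + 4/3) = (Y + v)/(4/3 + v))
-25*p(32, 11) = -75*(32 + 11)/(4 + 3*11) = -75*43/(4 + 33) = -75*43/37 = -25*129/37 = -3225/37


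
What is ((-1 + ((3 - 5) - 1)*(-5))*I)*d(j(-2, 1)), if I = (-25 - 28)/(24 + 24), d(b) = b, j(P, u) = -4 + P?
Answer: 371/4 ≈ 92.750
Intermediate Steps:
I = -53/48 ≈ -1.1042
((-1 + ((3 - 5) - 1)*(-5))*I)*d(j(-2, 1)) = ((-1 + ((3 - 5) - 1)*(-5))*(-53/48))*(-4 - 2) = ((-1 + (-2 - 1)*(-5))*(-53/48))*(-6) = ((-1 - 3*(-5))*(-53/48))*(-6) = ((-1 + 15)*(-53/48))*(-6) = (14*(-53/48))*(-6) = -371/24*(-6) = 371/4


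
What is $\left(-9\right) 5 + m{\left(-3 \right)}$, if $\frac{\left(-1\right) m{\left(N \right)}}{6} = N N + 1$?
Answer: $-105$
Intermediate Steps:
$m{\left(N \right)} = -6 - 6 N^{2}$ ($m{\left(N \right)} = - 6 \left(N N + 1\right) = - 6 \left(N^{2} + 1\right) = - 6 \left(1 + N^{2}\right) = -6 - 6 N^{2}$)
$\left(-9\right) 5 + m{\left(-3 \right)} = \left(-9\right) 5 - \left(6 + 6 \left(-3\right)^{2}\right) = -45 - 60 = -105$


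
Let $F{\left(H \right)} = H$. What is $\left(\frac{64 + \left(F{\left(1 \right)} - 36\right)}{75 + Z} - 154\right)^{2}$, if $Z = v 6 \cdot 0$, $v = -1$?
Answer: $\frac{132733441}{5625} \approx 23597.0$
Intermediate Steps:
$Z = 0$ ($Z = \left(-1\right) 6 \cdot 0 = \left(-6\right) 0 = 0$)
$\left(\frac{64 + \left(F{\left(1 \right)} - 36\right)}{75 + Z} - 154\right)^{2} = \left(\frac{64 + \left(1 - 36\right)}{75 + 0} - 154\right)^{2} = \left(\frac{64 + \left(1 - 36\right)}{75} - 154\right)^{2} = \left(\left(64 - 35\right) \frac{1}{75} - 154\right)^{2} = \left(29 \cdot \frac{1}{75} - 154\right)^{2} = \left(\frac{29}{75} - 154\right)^{2} = \left(- \frac{11521}{75}\right)^{2} = \frac{132733441}{5625}$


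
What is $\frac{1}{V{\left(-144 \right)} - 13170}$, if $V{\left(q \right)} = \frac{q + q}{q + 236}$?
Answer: $- \frac{23}{302982} \approx -7.5912 \cdot 10^{-5}$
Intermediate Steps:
$V{\left(q \right)} = \frac{2 q}{236 + q}$
$\frac{1}{V{\left(-144 \right)} - 13170} = \frac{1}{2 \left(-144\right) \frac{1}{236 - 144} - 13170} = \frac{1}{2 \left(-144\right) \frac{1}{92} - 13170} = \frac{1}{- \frac{72}{23} - 13170} = \frac{1}{- \frac{302982}{23}} = - \frac{23}{302982}$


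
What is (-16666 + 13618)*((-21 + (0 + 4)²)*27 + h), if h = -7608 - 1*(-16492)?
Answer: -26666952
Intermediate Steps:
h = 8884 (h = -7608 + 16492 = 8884)
(-16666 + 13618)*((-21 + (0 + 4)²)*27 + h) = (-16666 + 13618)*((-21 + (0 + 4)²)*27 + 8884) = -3048*((-21 + 4²)*27 + 8884) = -3048*((-21 + 16)*27 + 8884) = -3048*(-5*27 + 8884) = -3048*(-135 + 8884) = -3048*8749 = -26666952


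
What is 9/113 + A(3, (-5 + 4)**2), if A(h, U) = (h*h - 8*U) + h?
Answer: 461/113 ≈ 4.0796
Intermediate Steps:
A(h, U) = h + h**2 - 8*U (A(h, U) = (h**2 - 8*U) + h = h + h**2 - 8*U)
9/113 + A(3, (-5 + 4)**2) = 9/113 + (3 + 3**2 - 8*(-5 + 4)**2) = 9*(1/113) + (3 + 9 - 8*(-1)**2) = 9/113 + (3 + 9 - 8*1) = 9/113 + (3 + 9 - 8) = 9/113 + 4 = 461/113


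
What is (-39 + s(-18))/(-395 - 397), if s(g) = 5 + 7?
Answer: 3/88 ≈ 0.034091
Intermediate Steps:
s(g) = 12
(-39 + s(-18))/(-395 - 397) = (-39 + 12)/(-395 - 397) = -27/(-792) = -27*(-1/792) = 3/88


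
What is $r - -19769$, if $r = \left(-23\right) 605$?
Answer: $5854$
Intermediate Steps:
$r = -13915$
$r - -19769 = -13915 - -19769 = -13915 + 19769 = 5854$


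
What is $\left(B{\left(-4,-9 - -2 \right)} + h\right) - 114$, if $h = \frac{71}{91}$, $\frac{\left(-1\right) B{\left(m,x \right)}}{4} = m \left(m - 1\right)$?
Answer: $- \frac{17583}{91} \approx -193.22$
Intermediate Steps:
$B{\left(m,x \right)} = - 4 m \left(-1 + m\right)$ ($B{\left(m,x \right)} = - 4 m \left(m - 1\right) = - 4 m \left(-1 + m\right)$)
$h = \frac{71}{91}$ ($h = 71 \cdot \frac{1}{91} = \frac{71}{91} \approx 0.78022$)
$\left(B{\left(-4,-9 - -2 \right)} + h\right) - 114 = \left(4 \left(-4\right) \left(1 - -4\right) + \frac{71}{91}\right) - 114 = \left(4 \left(-4\right) \left(1 + 4\right) + \frac{71}{91}\right) - 114 = \left(4 \left(-4\right) 5 + \frac{71}{91}\right) - 114 = \left(-80 + \frac{71}{91}\right) - 114 = - \frac{7209}{91} - 114 = - \frac{17583}{91}$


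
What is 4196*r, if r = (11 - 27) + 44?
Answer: 117488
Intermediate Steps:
r = 28 (r = -16 + 44 = 28)
4196*r = 4196*28 = 117488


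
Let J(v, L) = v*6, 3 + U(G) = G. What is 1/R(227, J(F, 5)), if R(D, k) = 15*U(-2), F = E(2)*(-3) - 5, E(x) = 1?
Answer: -1/75 ≈ -0.013333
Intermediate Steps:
F = -8 (F = 1*(-3) - 5 = -3 - 5 = -8)
U(G) = -3 + G
J(v, L) = 6*v
R(D, k) = -75 (R(D, k) = 15*(-3 - 2) = 15*(-5) = -75)
1/R(227, J(F, 5)) = 1/(-75) = -1/75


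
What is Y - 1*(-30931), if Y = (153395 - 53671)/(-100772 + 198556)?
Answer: 756164157/24446 ≈ 30932.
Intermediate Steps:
Y = 24931/24446 (Y = 99724/97784 = 99724*(1/97784) = 24931/24446 ≈ 1.0198)
Y - 1*(-30931) = 24931/24446 - 1*(-30931) = 24931/24446 + 30931 = 756164157/24446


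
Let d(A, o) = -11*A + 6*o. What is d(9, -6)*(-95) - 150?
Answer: 12675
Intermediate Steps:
d(9, -6)*(-95) - 150 = (-11*9 + 6*(-6))*(-95) - 150 = (-99 - 36)*(-95) - 150 = -135*(-95) - 150 = 12825 - 150 = 12675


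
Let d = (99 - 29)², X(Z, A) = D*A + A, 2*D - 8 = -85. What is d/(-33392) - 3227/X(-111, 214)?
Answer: 17108371/66992700 ≈ 0.25538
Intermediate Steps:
D = -77/2 (D = 4 + (½)*(-85) = 4 - 85/2 = -77/2 ≈ -38.500)
X(Z, A) = -75*A/2 (X(Z, A) = -77*A/2 + A = -75*A/2)
d = 4900 (d = 70² = 4900)
d/(-33392) - 3227/X(-111, 214) = 4900/(-33392) - 3227/((-75/2*214)) = 4900*(-1/33392) - 3227/(-8025) = -1225/8348 - 3227*(-1/8025) = -1225/8348 + 3227/8025 = 17108371/66992700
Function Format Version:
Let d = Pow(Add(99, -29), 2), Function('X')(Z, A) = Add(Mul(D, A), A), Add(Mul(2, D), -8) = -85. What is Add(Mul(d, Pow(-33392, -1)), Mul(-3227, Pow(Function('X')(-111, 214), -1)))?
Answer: Rational(17108371, 66992700) ≈ 0.25538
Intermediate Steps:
D = Rational(-77, 2) (D = Add(4, Mul(Rational(1, 2), -85)) = Add(4, Rational(-85, 2)) = Rational(-77, 2) ≈ -38.500)
Function('X')(Z, A) = Mul(Rational(-75, 2), A) (Function('X')(Z, A) = Add(Mul(Rational(-77, 2), A), A) = Mul(Rational(-75, 2), A))
d = 4900 (d = Pow(70, 2) = 4900)
Add(Mul(d, Pow(-33392, -1)), Mul(-3227, Pow(Function('X')(-111, 214), -1))) = Add(Mul(4900, Pow(-33392, -1)), Mul(-3227, Pow(Mul(Rational(-75, 2), 214), -1))) = Add(Mul(4900, Rational(-1, 33392)), Mul(-3227, Pow(-8025, -1))) = Add(Rational(-1225, 8348), Mul(-3227, Rational(-1, 8025))) = Add(Rational(-1225, 8348), Rational(3227, 8025)) = Rational(17108371, 66992700)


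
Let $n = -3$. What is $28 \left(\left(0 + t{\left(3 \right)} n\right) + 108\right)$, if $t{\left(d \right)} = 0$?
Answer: $3024$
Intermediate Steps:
$28 \left(\left(0 + t{\left(3 \right)} n\right) + 108\right) = 28 \left(\left(0 + 0 \left(-3\right)\right) + 108\right) = 28 \left(\left(0 + 0\right) + 108\right) = 28 \left(0 + 108\right) = 28 \cdot 108 = 3024$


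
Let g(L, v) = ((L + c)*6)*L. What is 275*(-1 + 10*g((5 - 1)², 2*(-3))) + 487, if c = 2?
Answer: 4752212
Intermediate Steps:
g(L, v) = L*(12 + 6*L) (g(L, v) = ((L + 2)*6)*L = ((2 + L)*6)*L = (12 + 6*L)*L = L*(12 + 6*L))
275*(-1 + 10*g((5 - 1)², 2*(-3))) + 487 = 275*(-1 + 10*(6*(5 - 1)²*(2 + (5 - 1)²))) + 487 = 275*(-1 + 10*(6*4²*(2 + 4²))) + 487 = 275*(-1 + 10*(6*16*(2 + 16))) + 487 = 275*(-1 + 10*(6*16*18)) + 487 = 275*(-1 + 10*1728) + 487 = 275*(-1 + 17280) + 487 = 275*17279 + 487 = 4751725 + 487 = 4752212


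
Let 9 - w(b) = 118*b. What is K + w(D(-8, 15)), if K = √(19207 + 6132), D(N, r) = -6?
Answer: 717 + √25339 ≈ 876.18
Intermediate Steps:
K = √25339 ≈ 159.18
w(b) = 9 - 118*b
K + w(D(-8, 15)) = √25339 + (9 - 118*(-6)) = √25339 + (9 + 708) = √25339 + 717 = 717 + √25339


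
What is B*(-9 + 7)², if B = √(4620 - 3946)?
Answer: 4*√674 ≈ 103.85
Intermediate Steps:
B = √674 ≈ 25.962
B*(-9 + 7)² = √674*(-9 + 7)² = √674*(-2)² = √674*4 = 4*√674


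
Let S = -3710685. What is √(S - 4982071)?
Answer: 2*I*√2173189 ≈ 2948.3*I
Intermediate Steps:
√(S - 4982071) = √(-3710685 - 4982071) = √(-8692756) = 2*I*√2173189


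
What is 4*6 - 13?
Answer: 11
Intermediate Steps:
4*6 - 13 = 24 - 13 = 11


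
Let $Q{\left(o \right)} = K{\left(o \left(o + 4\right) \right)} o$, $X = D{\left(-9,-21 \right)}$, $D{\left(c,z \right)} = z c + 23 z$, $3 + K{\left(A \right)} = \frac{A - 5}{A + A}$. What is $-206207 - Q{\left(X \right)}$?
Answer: $- \frac{24005273}{116} \approx -2.0694 \cdot 10^{5}$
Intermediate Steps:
$K{\left(A \right)} = -3 + \frac{-5 + A}{2 A}$ ($K{\left(A \right)} = -3 + \frac{A - 5}{A + A} = -3 + \frac{-5 + A}{2 A}$)
$D{\left(c,z \right)} = 23 z + c z$ ($D{\left(c,z \right)} = c z + 23 z = 23 z + c z$)
$X = -294$ ($X = - 21 \left(23 - 9\right) = \left(-21\right) 14 = -294$)
$Q{\left(o \right)} = \frac{5 \left(-1 - o \left(4 + o\right)\right)}{2 \left(4 + o\right)}$ ($Q{\left(o \right)} = \frac{5 \left(-1 - o \left(o + 4\right)\right)}{2 o \left(o + 4\right)} o = \frac{5 \left(-1 - o \left(4 + o\right)\right)}{2 o \left(4 + o\right)} o = \frac{5 \left(-1 - o \left(4 + o\right)\right)}{2 \left(4 + o\right)}$)
$-206207 - Q{\left(X \right)} = -206207 - \frac{5 \left(-1 - - 294 \left(4 - 294\right)\right)}{2 \left(4 - 294\right)} = -206207 - \frac{5 \left(-1 - \left(-294\right) \left(-290\right)\right)}{2 \left(-290\right)} = -206207 - \frac{5}{2} \left(- \frac{1}{290}\right) \left(-1 - 85260\right) = -206207 - \frac{5}{2} \left(- \frac{1}{290}\right) \left(-85261\right) = -206207 - \frac{85261}{116} = - \frac{24005273}{116}$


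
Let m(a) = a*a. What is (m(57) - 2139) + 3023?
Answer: 4133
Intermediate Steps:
m(a) = a²
(m(57) - 2139) + 3023 = (57² - 2139) + 3023 = (3249 - 2139) + 3023 = 1110 + 3023 = 4133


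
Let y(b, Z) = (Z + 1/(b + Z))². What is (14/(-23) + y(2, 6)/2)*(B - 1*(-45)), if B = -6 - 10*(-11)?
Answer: 7961219/2944 ≈ 2704.2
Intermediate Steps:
B = 104 (B = -6 + 110 = 104)
y(b, Z) = (Z + 1/(Z + b))²
(14/(-23) + y(2, 6)/2)*(B - 1*(-45)) = (14/(-23) + ((1 + 6² + 6*2)²/(6 + 2)²)/2)*(104 - 1*(-45)) = (14*(-1/23) + ((1 + 36 + 12)²/8²)*(½))*(104 + 45) = (-14/23 + ((1/64)*49²)*(½))*149 = (-14/23 + ((1/64)*2401)*(½))*149 = (-14/23 + (2401/64)*(½))*149 = (-14/23 + 2401/128)*149 = (53431/2944)*149 = 7961219/2944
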